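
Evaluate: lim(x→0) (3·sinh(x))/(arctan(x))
This is a 0/0 indeterminate form.

Apply L'Hôpital's rule: differentiate numerator and denominator separately.
  f(x) = 3·sinh(x)   ⇒   f'(x) = 3·cosh(x)
  g(x) = atan(x)   ⇒   g'(x) = 1/(x^2 + 1)
  lim(x→0) f'(x)/g'(x) = lim(x→0) (3·cosh(x))/(1/(x^2 + 1))
  = 3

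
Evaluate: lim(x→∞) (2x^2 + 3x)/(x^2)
This is an ∞/∞ indeterminate form.

Apply L'Hôpital's rule: differentiate numerator and denominator separately.
  f(x) = 2·x^2 + 3·x   ⇒   f'(x) = 4·x + 3
  g(x) = x^2   ⇒   g'(x) = 2·x
  lim(x→∞) f'(x)/g'(x) = lim(x→∞) (4·x + 3)/(2·x)
  = 2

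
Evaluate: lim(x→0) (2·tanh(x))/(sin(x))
This is a 0/0 indeterminate form.

Apply L'Hôpital's rule: differentiate numerator and denominator separately.
  f(x) = 2·tanh(x)   ⇒   f'(x) = 2 - 2·tanh(x)^2
  g(x) = sin(x)   ⇒   g'(x) = cos(x)
  lim(x→0) f'(x)/g'(x) = lim(x→0) (2 - 2·tanh(x)^2)/(cos(x))
  = 2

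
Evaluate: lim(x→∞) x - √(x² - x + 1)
This is an ∞-∞ indeterminate form.

Combine fractions or rationalize to convert ∞-∞ to 0/0 form:
  lim(x→∞) x - √(x² - x + 1) = 1/2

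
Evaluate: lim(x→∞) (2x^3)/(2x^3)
This is an ∞/∞ indeterminate form.

Apply L'Hôpital's rule: differentiate numerator and denominator separately.
  f(x) = 2·x^3   ⇒   f'(x) = 6·x^2
  g(x) = 2·x^3   ⇒   g'(x) = 6·x^2
  lim(x→∞) f'(x)/g'(x) = lim(x→∞) (6·x^2)/(6·x^2)
  = 1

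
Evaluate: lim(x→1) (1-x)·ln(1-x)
This is a 0·∞ indeterminate form.

Rewrite 0·∞ as a quotient (0/0 or ∞/∞ form), then apply L'Hôpital's rule:
  lim(x→1) (1-x)·ln(1-x) = 0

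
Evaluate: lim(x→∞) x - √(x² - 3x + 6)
This is an ∞-∞ indeterminate form.

Combine fractions or rationalize to convert ∞-∞ to 0/0 form:
  lim(x→∞) x - √(x² - 3x + 6) = 3/2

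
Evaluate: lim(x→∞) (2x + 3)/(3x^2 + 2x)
This is an ∞/∞ indeterminate form.

Apply L'Hôpital's rule: differentiate numerator and denominator separately.
  f(x) = 2·x + 3   ⇒   f'(x) = 2
  g(x) = 3·x^2 + 2·x   ⇒   g'(x) = 6·x + 2
  lim(x→∞) f'(x)/g'(x) = lim(x→∞) (2)/(6·x + 2)
  = 0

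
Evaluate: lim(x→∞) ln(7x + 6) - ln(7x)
This is an ∞-∞ indeterminate form.

Combine fractions or rationalize to convert ∞-∞ to 0/0 form:
  lim(x→∞) ln(7x + 6) - ln(7x) = 0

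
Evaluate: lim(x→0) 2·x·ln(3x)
This is a 0·∞ indeterminate form.

Rewrite 0·∞ as a quotient (0/0 or ∞/∞ form), then apply L'Hôpital's rule:
  lim(x→0) 2·x·ln(3x) = 0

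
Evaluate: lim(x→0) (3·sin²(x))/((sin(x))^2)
This is a 0/0 indeterminate form.

Apply L'Hôpital's rule: differentiate numerator and denominator separately.
  f(x) = 3·sin(x)^2   ⇒   f'(x) = 6·sin(x)·cos(x)
  g(x) = sin(x)^2   ⇒   g'(x) = 2·sin(x)·cos(x)
  lim(x→0) f'(x)/g'(x) = lim(x→0) (6·sin(x)·cos(x))/(2·sin(x)·cos(x))
  = 3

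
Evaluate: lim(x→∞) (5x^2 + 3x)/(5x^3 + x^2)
This is an ∞/∞ indeterminate form.

Apply L'Hôpital's rule: differentiate numerator and denominator separately.
  f(x) = 5·x^2 + 3·x   ⇒   f'(x) = 10·x + 3
  g(x) = 5·x^3 + x^2   ⇒   g'(x) = 15·x^2 + 2·x
  lim(x→∞) f'(x)/g'(x) = lim(x→∞) (10·x + 3)/(15·x^2 + 2·x)
  = 0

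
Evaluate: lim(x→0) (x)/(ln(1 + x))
This is a 0/0 indeterminate form.

Apply L'Hôpital's rule: differentiate numerator and denominator separately.
  f(x) = x   ⇒   f'(x) = 1
  g(x) = ln(x + 1)   ⇒   g'(x) = 1/(x + 1)
  lim(x→0) f'(x)/g'(x) = lim(x→0) (1)/(1/(x + 1))
  = 1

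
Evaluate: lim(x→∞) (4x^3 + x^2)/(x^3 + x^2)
This is an ∞/∞ indeterminate form.

Apply L'Hôpital's rule: differentiate numerator and denominator separately.
  f(x) = 4·x^3 + x^2   ⇒   f'(x) = 12·x^2 + 2·x
  g(x) = x^3 + x^2   ⇒   g'(x) = 3·x^2 + 2·x
  lim(x→∞) f'(x)/g'(x) = lim(x→∞) (12·x^2 + 2·x)/(3·x^2 + 2·x)
  = 4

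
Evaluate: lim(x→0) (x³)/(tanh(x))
This is a 0/0 indeterminate form.

Apply L'Hôpital's rule: differentiate numerator and denominator separately.
  f(x) = x^3   ⇒   f'(x) = 3·x^2
  g(x) = tanh(x)   ⇒   g'(x) = 1 - tanh(x)^2
  lim(x→0) f'(x)/g'(x) = lim(x→0) (3·x^2)/(1 - tanh(x)^2)
  = 0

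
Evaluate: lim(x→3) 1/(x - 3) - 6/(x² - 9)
This is an ∞-∞ indeterminate form.

Combine fractions or rationalize to convert ∞-∞ to 0/0 form:
  lim(x→3) 1/(x - 3) - 6/(x² - 9) = 1/6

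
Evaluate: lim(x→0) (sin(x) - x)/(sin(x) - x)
This is a 0/0 indeterminate form.

Apply L'Hôpital's rule: differentiate numerator and denominator separately.
  f(x) = -x + sin(x)   ⇒   f'(x) = cos(x) - 1
  g(x) = -x + sin(x)   ⇒   g'(x) = cos(x) - 1
  lim(x→0) f'(x)/g'(x) = lim(x→0) (cos(x) - 1)/(cos(x) - 1)
  = 1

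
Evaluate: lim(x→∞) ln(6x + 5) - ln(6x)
This is an ∞-∞ indeterminate form.

Combine fractions or rationalize to convert ∞-∞ to 0/0 form:
  lim(x→∞) ln(6x + 5) - ln(6x) = 0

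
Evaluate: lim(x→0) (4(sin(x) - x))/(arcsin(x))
This is a 0/0 indeterminate form.

Apply L'Hôpital's rule: differentiate numerator and denominator separately.
  f(x) = -4·x + 4·sin(x)   ⇒   f'(x) = 4·cos(x) - 4
  g(x) = asin(x)   ⇒   g'(x) = 1/sqrt(1 - x^2)
  lim(x→0) f'(x)/g'(x) = lim(x→0) (4·cos(x) - 4)/(1/sqrt(1 - x^2))
  = 0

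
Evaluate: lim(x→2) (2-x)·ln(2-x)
This is a 0·∞ indeterminate form.

Rewrite 0·∞ as a quotient (0/0 or ∞/∞ form), then apply L'Hôpital's rule:
  lim(x→2) (2-x)·ln(2-x) = 0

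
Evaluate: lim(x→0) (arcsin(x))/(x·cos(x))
This is a 0/0 indeterminate form.

Apply L'Hôpital's rule: differentiate numerator and denominator separately.
  f(x) = asin(x)   ⇒   f'(x) = 1/sqrt(1 - x^2)
  g(x) = x·cos(x)   ⇒   g'(x) = -x·sin(x) + cos(x)
  lim(x→0) f'(x)/g'(x) = lim(x→0) (1/sqrt(1 - x^2))/(-x·sin(x) + cos(x))
  = 1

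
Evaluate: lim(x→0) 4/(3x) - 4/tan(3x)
This is an ∞-∞ indeterminate form.

Combine fractions or rationalize to convert ∞-∞ to 0/0 form:
  lim(x→0) 4/(3x) - 4/tan(3x) = 0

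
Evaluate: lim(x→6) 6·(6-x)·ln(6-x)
This is a 0·∞ indeterminate form.

Rewrite 0·∞ as a quotient (0/0 or ∞/∞ form), then apply L'Hôpital's rule:
  lim(x→6) 6·(6-x)·ln(6-x) = 0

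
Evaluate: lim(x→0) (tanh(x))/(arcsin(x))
This is a 0/0 indeterminate form.

Apply L'Hôpital's rule: differentiate numerator and denominator separately.
  f(x) = tanh(x)   ⇒   f'(x) = 1 - tanh(x)^2
  g(x) = asin(x)   ⇒   g'(x) = 1/sqrt(1 - x^2)
  lim(x→0) f'(x)/g'(x) = lim(x→0) (1 - tanh(x)^2)/(1/sqrt(1 - x^2))
  = 1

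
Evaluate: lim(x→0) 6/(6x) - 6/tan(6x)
This is an ∞-∞ indeterminate form.

Combine fractions or rationalize to convert ∞-∞ to 0/0 form:
  lim(x→0) 6/(6x) - 6/tan(6x) = 0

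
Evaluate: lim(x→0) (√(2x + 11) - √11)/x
This is a standard limit.

Factor or rationalize the expression:
  lim(x→0) (√(2x + 11) - √11)/x = sqrt(11)/11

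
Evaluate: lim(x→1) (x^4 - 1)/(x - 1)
This is a standard limit.

Factor or rationalize the expression:
  lim(x→1) (x^4 - 1)/(x - 1) = 4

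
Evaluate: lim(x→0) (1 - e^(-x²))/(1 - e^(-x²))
This is a 0/0 indeterminate form.

Apply L'Hôpital's rule: differentiate numerator and denominator separately.
  f(x) = 1 - e^(-x^2)   ⇒   f'(x) = 2·x·e^(-x^2)
  g(x) = 1 - e^(-x^2)   ⇒   g'(x) = 2·x·e^(-x^2)
  lim(x→0) f'(x)/g'(x) = lim(x→0) (2·x·e^(-x^2))/(2·x·e^(-x^2))
  = 1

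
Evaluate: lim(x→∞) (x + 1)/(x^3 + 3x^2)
This is an ∞/∞ indeterminate form.

Apply L'Hôpital's rule: differentiate numerator and denominator separately.
  f(x) = x + 1   ⇒   f'(x) = 1
  g(x) = x^3 + 3·x^2   ⇒   g'(x) = 3·x^2 + 6·x
  lim(x→∞) f'(x)/g'(x) = lim(x→∞) (1)/(3·x^2 + 6·x)
  = 0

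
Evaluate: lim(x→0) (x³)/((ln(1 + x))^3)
This is a 0/0 indeterminate form.

Apply L'Hôpital's rule: differentiate numerator and denominator separately.
  f(x) = x^3   ⇒   f'(x) = 3·x^2
  g(x) = ln(x + 1)^3   ⇒   g'(x) = 3·ln(x + 1)^2/(x + 1)
  lim(x→0) f'(x)/g'(x) = lim(x→0) (3·x^2)/(3·ln(x + 1)^2/(x + 1))
  = 1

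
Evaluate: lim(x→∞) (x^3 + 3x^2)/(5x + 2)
This is an ∞/∞ indeterminate form.

Apply L'Hôpital's rule: differentiate numerator and denominator separately.
  f(x) = x^3 + 3·x^2   ⇒   f'(x) = 3·x^2 + 6·x
  g(x) = 5·x + 2   ⇒   g'(x) = 5
  lim(x→∞) f'(x)/g'(x) = lim(x→∞) (3·x^2 + 6·x)/(5)
  = ∞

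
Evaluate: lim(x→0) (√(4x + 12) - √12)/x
This is a standard limit.

Factor or rationalize the expression:
  lim(x→0) (√(4x + 12) - √12)/x = sqrt(3)/3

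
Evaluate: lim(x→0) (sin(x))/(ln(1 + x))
This is a 0/0 indeterminate form.

Apply L'Hôpital's rule: differentiate numerator and denominator separately.
  f(x) = sin(x)   ⇒   f'(x) = cos(x)
  g(x) = ln(x + 1)   ⇒   g'(x) = 1/(x + 1)
  lim(x→0) f'(x)/g'(x) = lim(x→0) (cos(x))/(1/(x + 1))
  = 1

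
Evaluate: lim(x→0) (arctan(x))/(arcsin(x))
This is a 0/0 indeterminate form.

Apply L'Hôpital's rule: differentiate numerator and denominator separately.
  f(x) = atan(x)   ⇒   f'(x) = 1/(x^2 + 1)
  g(x) = asin(x)   ⇒   g'(x) = 1/sqrt(1 - x^2)
  lim(x→0) f'(x)/g'(x) = lim(x→0) (1/(x^2 + 1))/(1/sqrt(1 - x^2))
  = 1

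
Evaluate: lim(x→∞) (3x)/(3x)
This is an ∞/∞ indeterminate form.

Apply L'Hôpital's rule: differentiate numerator and denominator separately.
  f(x) = 3·x   ⇒   f'(x) = 3
  g(x) = 3·x   ⇒   g'(x) = 3
  lim(x→∞) f'(x)/g'(x) = lim(x→∞) (3)/(3)
  = 1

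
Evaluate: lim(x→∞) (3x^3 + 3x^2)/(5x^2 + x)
This is an ∞/∞ indeterminate form.

Apply L'Hôpital's rule: differentiate numerator and denominator separately.
  f(x) = 3·x^3 + 3·x^2   ⇒   f'(x) = 9·x^2 + 6·x
  g(x) = 5·x^2 + x   ⇒   g'(x) = 10·x + 1
  lim(x→∞) f'(x)/g'(x) = lim(x→∞) (9·x^2 + 6·x)/(10·x + 1)
  = ∞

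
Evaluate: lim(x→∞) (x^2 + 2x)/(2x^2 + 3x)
This is an ∞/∞ indeterminate form.

Apply L'Hôpital's rule: differentiate numerator and denominator separately.
  f(x) = x^2 + 2·x   ⇒   f'(x) = 2·x + 2
  g(x) = 2·x^2 + 3·x   ⇒   g'(x) = 4·x + 3
  lim(x→∞) f'(x)/g'(x) = lim(x→∞) (2·x + 2)/(4·x + 3)
  = 1/2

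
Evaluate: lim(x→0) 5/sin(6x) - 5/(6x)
This is an ∞-∞ indeterminate form.

Combine fractions or rationalize to convert ∞-∞ to 0/0 form:
  lim(x→0) 5/sin(6x) - 5/(6x) = 0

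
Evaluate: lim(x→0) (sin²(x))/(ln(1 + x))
This is a 0/0 indeterminate form.

Apply L'Hôpital's rule: differentiate numerator and denominator separately.
  f(x) = sin(x)^2   ⇒   f'(x) = 2·sin(x)·cos(x)
  g(x) = ln(x + 1)   ⇒   g'(x) = 1/(x + 1)
  lim(x→0) f'(x)/g'(x) = lim(x→0) (2·sin(x)·cos(x))/(1/(x + 1))
  = 0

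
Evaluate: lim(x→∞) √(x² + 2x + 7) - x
This is an ∞-∞ indeterminate form.

Combine fractions or rationalize to convert ∞-∞ to 0/0 form:
  lim(x→∞) √(x² + 2x + 7) - x = 1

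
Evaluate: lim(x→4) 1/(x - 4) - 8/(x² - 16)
This is an ∞-∞ indeterminate form.

Combine fractions or rationalize to convert ∞-∞ to 0/0 form:
  lim(x→4) 1/(x - 4) - 8/(x² - 16) = 1/8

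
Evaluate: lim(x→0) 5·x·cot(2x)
This is a 0·∞ indeterminate form.

Rewrite 0·∞ as a quotient (0/0 or ∞/∞ form), then apply L'Hôpital's rule:
  lim(x→0) 5·x·cot(2x) = 5/2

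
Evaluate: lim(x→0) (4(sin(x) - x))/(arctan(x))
This is a 0/0 indeterminate form.

Apply L'Hôpital's rule: differentiate numerator and denominator separately.
  f(x) = -4·x + 4·sin(x)   ⇒   f'(x) = 4·cos(x) - 4
  g(x) = atan(x)   ⇒   g'(x) = 1/(x^2 + 1)
  lim(x→0) f'(x)/g'(x) = lim(x→0) (4·cos(x) - 4)/(1/(x^2 + 1))
  = 0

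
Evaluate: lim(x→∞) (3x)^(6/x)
This is an exponential indeterminate form.

For exponential indeterminate forms, take the natural log:
  Let L = lim(x→∞) (3x)^(6/x)
  Then ln(L) = lim(x→∞) [exponent × ln(base)]
  Evaluate using L'Hôpital or standard limits, then exponentiate.
  L = 1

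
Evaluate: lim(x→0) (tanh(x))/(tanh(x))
This is a 0/0 indeterminate form.

Apply L'Hôpital's rule: differentiate numerator and denominator separately.
  f(x) = tanh(x)   ⇒   f'(x) = 1 - tanh(x)^2
  g(x) = tanh(x)   ⇒   g'(x) = 1 - tanh(x)^2
  lim(x→0) f'(x)/g'(x) = lim(x→0) (1 - tanh(x)^2)/(1 - tanh(x)^2)
  = 1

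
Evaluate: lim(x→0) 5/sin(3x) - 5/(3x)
This is an ∞-∞ indeterminate form.

Combine fractions or rationalize to convert ∞-∞ to 0/0 form:
  lim(x→0) 5/sin(3x) - 5/(3x) = 0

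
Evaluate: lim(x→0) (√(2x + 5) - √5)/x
This is a standard limit.

Factor or rationalize the expression:
  lim(x→0) (√(2x + 5) - √5)/x = sqrt(5)/5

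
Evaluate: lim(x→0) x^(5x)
This is an exponential indeterminate form.

For exponential indeterminate forms, take the natural log:
  Let L = lim(x→0) x^(5x)
  Then ln(L) = lim(x→0) [exponent × ln(base)]
  Evaluate using L'Hôpital or standard limits, then exponentiate.
  L = 1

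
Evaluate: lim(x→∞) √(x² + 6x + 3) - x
This is an ∞-∞ indeterminate form.

Combine fractions or rationalize to convert ∞-∞ to 0/0 form:
  lim(x→∞) √(x² + 6x + 3) - x = 3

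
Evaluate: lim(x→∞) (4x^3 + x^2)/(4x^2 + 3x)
This is an ∞/∞ indeterminate form.

Apply L'Hôpital's rule: differentiate numerator and denominator separately.
  f(x) = 4·x^3 + x^2   ⇒   f'(x) = 12·x^2 + 2·x
  g(x) = 4·x^2 + 3·x   ⇒   g'(x) = 8·x + 3
  lim(x→∞) f'(x)/g'(x) = lim(x→∞) (12·x^2 + 2·x)/(8·x + 3)
  = ∞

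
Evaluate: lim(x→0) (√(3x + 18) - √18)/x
This is a standard limit.

Factor or rationalize the expression:
  lim(x→0) (√(3x + 18) - √18)/x = sqrt(2)/4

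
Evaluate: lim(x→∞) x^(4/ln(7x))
This is an exponential indeterminate form.

For exponential indeterminate forms, take the natural log:
  Let L = lim(x→∞) x^(4/ln(7x))
  Then ln(L) = lim(x→∞) [exponent × ln(base)]
  Evaluate using L'Hôpital or standard limits, then exponentiate.
  L = e^(4)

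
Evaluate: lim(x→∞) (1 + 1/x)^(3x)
This is an exponential indeterminate form.

For exponential indeterminate forms, take the natural log:
  Let L = lim(x→∞) (1 + 1/x)^(3x)
  Then ln(L) = lim(x→∞) [exponent × ln(base)]
  Evaluate using L'Hôpital or standard limits, then exponentiate.
  L = e^(3)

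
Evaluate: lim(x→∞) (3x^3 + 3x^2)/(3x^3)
This is an ∞/∞ indeterminate form.

Apply L'Hôpital's rule: differentiate numerator and denominator separately.
  f(x) = 3·x^3 + 3·x^2   ⇒   f'(x) = 9·x^2 + 6·x
  g(x) = 3·x^3   ⇒   g'(x) = 9·x^2
  lim(x→∞) f'(x)/g'(x) = lim(x→∞) (9·x^2 + 6·x)/(9·x^2)
  = 1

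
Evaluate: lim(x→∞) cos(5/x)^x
This is an exponential indeterminate form.

For exponential indeterminate forms, take the natural log:
  Let L = lim(x→∞) cos(5/x)^x
  Then ln(L) = lim(x→∞) [exponent × ln(base)]
  Evaluate using L'Hôpital or standard limits, then exponentiate.
  L = 1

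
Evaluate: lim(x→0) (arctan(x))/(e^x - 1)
This is a 0/0 indeterminate form.

Apply L'Hôpital's rule: differentiate numerator and denominator separately.
  f(x) = atan(x)   ⇒   f'(x) = 1/(x^2 + 1)
  g(x) = e^(x) - 1   ⇒   g'(x) = e^(x)
  lim(x→0) f'(x)/g'(x) = lim(x→0) (1/(x^2 + 1))/(e^(x))
  = 1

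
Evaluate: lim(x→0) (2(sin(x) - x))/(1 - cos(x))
This is a 0/0 indeterminate form.

Apply L'Hôpital's rule: differentiate numerator and denominator separately.
  f(x) = -2·x + 2·sin(x)   ⇒   f'(x) = 2·cos(x) - 2
  g(x) = 1 - cos(x)   ⇒   g'(x) = sin(x)
  lim(x→0) f'(x)/g'(x) = lim(x→0) (2·cos(x) - 2)/(sin(x))
  = 0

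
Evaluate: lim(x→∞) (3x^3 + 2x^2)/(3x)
This is an ∞/∞ indeterminate form.

Apply L'Hôpital's rule: differentiate numerator and denominator separately.
  f(x) = 3·x^3 + 2·x^2   ⇒   f'(x) = 9·x^2 + 4·x
  g(x) = 3·x   ⇒   g'(x) = 3
  lim(x→∞) f'(x)/g'(x) = lim(x→∞) (9·x^2 + 4·x)/(3)
  = ∞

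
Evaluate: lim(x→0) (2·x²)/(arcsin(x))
This is a 0/0 indeterminate form.

Apply L'Hôpital's rule: differentiate numerator and denominator separately.
  f(x) = 2·x^2   ⇒   f'(x) = 4·x
  g(x) = asin(x)   ⇒   g'(x) = 1/sqrt(1 - x^2)
  lim(x→0) f'(x)/g'(x) = lim(x→0) (4·x)/(1/sqrt(1 - x^2))
  = 0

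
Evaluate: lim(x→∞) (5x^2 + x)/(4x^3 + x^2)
This is an ∞/∞ indeterminate form.

Apply L'Hôpital's rule: differentiate numerator and denominator separately.
  f(x) = 5·x^2 + x   ⇒   f'(x) = 10·x + 1
  g(x) = 4·x^3 + x^2   ⇒   g'(x) = 12·x^2 + 2·x
  lim(x→∞) f'(x)/g'(x) = lim(x→∞) (10·x + 1)/(12·x^2 + 2·x)
  = 0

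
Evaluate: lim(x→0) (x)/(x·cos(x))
This is a 0/0 indeterminate form.

Apply L'Hôpital's rule: differentiate numerator and denominator separately.
  f(x) = x   ⇒   f'(x) = 1
  g(x) = x·cos(x)   ⇒   g'(x) = -x·sin(x) + cos(x)
  lim(x→0) f'(x)/g'(x) = lim(x→0) (1)/(-x·sin(x) + cos(x))
  = 1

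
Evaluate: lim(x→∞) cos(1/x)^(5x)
This is an exponential indeterminate form.

For exponential indeterminate forms, take the natural log:
  Let L = lim(x→∞) cos(1/x)^(5x)
  Then ln(L) = lim(x→∞) [exponent × ln(base)]
  Evaluate using L'Hôpital or standard limits, then exponentiate.
  L = 1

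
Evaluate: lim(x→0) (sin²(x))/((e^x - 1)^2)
This is a 0/0 indeterminate form.

Apply L'Hôpital's rule: differentiate numerator and denominator separately.
  f(x) = sin(x)^2   ⇒   f'(x) = 2·sin(x)·cos(x)
  g(x) = (e^(x) - 1)^2   ⇒   g'(x) = 2·(e^(x) - 1)·e^(x)
  lim(x→0) f'(x)/g'(x) = lim(x→0) (2·sin(x)·cos(x))/(2·(e^(x) - 1)·e^(x))
  = 1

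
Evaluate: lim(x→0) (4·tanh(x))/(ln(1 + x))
This is a 0/0 indeterminate form.

Apply L'Hôpital's rule: differentiate numerator and denominator separately.
  f(x) = 4·tanh(x)   ⇒   f'(x) = 4 - 4·tanh(x)^2
  g(x) = ln(x + 1)   ⇒   g'(x) = 1/(x + 1)
  lim(x→0) f'(x)/g'(x) = lim(x→0) (4 - 4·tanh(x)^2)/(1/(x + 1))
  = 4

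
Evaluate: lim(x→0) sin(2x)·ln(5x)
This is a 0·∞ indeterminate form.

Rewrite 0·∞ as a quotient (0/0 or ∞/∞ form), then apply L'Hôpital's rule:
  lim(x→0) sin(2x)·ln(5x) = 0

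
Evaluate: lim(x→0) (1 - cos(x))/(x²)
This is a 0/0 indeterminate form.

Apply L'Hôpital's rule: differentiate numerator and denominator separately.
  f(x) = 1 - cos(x)   ⇒   f'(x) = sin(x)
  g(x) = x^2   ⇒   g'(x) = 2·x
  lim(x→0) f'(x)/g'(x) = lim(x→0) (sin(x))/(2·x)
  = 1/2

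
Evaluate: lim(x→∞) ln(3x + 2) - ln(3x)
This is an ∞-∞ indeterminate form.

Combine fractions or rationalize to convert ∞-∞ to 0/0 form:
  lim(x→∞) ln(3x + 2) - ln(3x) = 0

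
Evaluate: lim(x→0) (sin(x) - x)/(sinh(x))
This is a 0/0 indeterminate form.

Apply L'Hôpital's rule: differentiate numerator and denominator separately.
  f(x) = -x + sin(x)   ⇒   f'(x) = cos(x) - 1
  g(x) = sinh(x)   ⇒   g'(x) = cosh(x)
  lim(x→0) f'(x)/g'(x) = lim(x→0) (cos(x) - 1)/(cosh(x))
  = 0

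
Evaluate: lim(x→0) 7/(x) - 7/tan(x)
This is an ∞-∞ indeterminate form.

Combine fractions or rationalize to convert ∞-∞ to 0/0 form:
  lim(x→0) 7/(x) - 7/tan(x) = 0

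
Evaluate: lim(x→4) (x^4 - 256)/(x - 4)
This is a standard limit.

Factor or rationalize the expression:
  lim(x→4) (x^4 - 256)/(x - 4) = 256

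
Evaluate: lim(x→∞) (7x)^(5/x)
This is an exponential indeterminate form.

For exponential indeterminate forms, take the natural log:
  Let L = lim(x→∞) (7x)^(5/x)
  Then ln(L) = lim(x→∞) [exponent × ln(base)]
  Evaluate using L'Hôpital or standard limits, then exponentiate.
  L = 1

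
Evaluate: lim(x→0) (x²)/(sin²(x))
This is a 0/0 indeterminate form.

Apply L'Hôpital's rule: differentiate numerator and denominator separately.
  f(x) = x^2   ⇒   f'(x) = 2·x
  g(x) = sin(x)^2   ⇒   g'(x) = 2·sin(x)·cos(x)
  lim(x→0) f'(x)/g'(x) = lim(x→0) (2·x)/(2·sin(x)·cos(x))
  = 1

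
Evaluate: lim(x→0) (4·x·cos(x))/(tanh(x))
This is a 0/0 indeterminate form.

Apply L'Hôpital's rule: differentiate numerator and denominator separately.
  f(x) = 4·x·cos(x)   ⇒   f'(x) = -4·x·sin(x) + 4·cos(x)
  g(x) = tanh(x)   ⇒   g'(x) = 1 - tanh(x)^2
  lim(x→0) f'(x)/g'(x) = lim(x→0) (-4·x·sin(x) + 4·cos(x))/(1 - tanh(x)^2)
  = 4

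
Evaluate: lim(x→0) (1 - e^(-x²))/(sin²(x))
This is a 0/0 indeterminate form.

Apply L'Hôpital's rule: differentiate numerator and denominator separately.
  f(x) = 1 - e^(-x^2)   ⇒   f'(x) = 2·x·e^(-x^2)
  g(x) = sin(x)^2   ⇒   g'(x) = 2·sin(x)·cos(x)
  lim(x→0) f'(x)/g'(x) = lim(x→0) (2·x·e^(-x^2))/(2·sin(x)·cos(x))
  = 1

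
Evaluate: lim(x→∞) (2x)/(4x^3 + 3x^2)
This is an ∞/∞ indeterminate form.

Apply L'Hôpital's rule: differentiate numerator and denominator separately.
  f(x) = 2·x   ⇒   f'(x) = 2
  g(x) = 4·x^3 + 3·x^2   ⇒   g'(x) = 12·x^2 + 6·x
  lim(x→∞) f'(x)/g'(x) = lim(x→∞) (2)/(12·x^2 + 6·x)
  = 0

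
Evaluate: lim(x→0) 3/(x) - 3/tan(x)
This is an ∞-∞ indeterminate form.

Combine fractions or rationalize to convert ∞-∞ to 0/0 form:
  lim(x→0) 3/(x) - 3/tan(x) = 0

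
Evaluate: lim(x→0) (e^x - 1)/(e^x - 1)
This is a 0/0 indeterminate form.

Apply L'Hôpital's rule: differentiate numerator and denominator separately.
  f(x) = e^(x) - 1   ⇒   f'(x) = e^(x)
  g(x) = e^(x) - 1   ⇒   g'(x) = e^(x)
  lim(x→0) f'(x)/g'(x) = lim(x→0) (e^(x))/(e^(x))
  = 1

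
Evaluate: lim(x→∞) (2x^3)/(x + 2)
This is an ∞/∞ indeterminate form.

Apply L'Hôpital's rule: differentiate numerator and denominator separately.
  f(x) = 2·x^3   ⇒   f'(x) = 6·x^2
  g(x) = x + 2   ⇒   g'(x) = 1
  lim(x→∞) f'(x)/g'(x) = lim(x→∞) (6·x^2)/(1)
  = ∞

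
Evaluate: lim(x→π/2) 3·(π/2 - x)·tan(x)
This is a 0·∞ indeterminate form.

Rewrite 0·∞ as a quotient (0/0 or ∞/∞ form), then apply L'Hôpital's rule:
  lim(x→π/2) 3·(π/2 - x)·tan(x) = 3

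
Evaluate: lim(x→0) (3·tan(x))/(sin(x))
This is a 0/0 indeterminate form.

Apply L'Hôpital's rule: differentiate numerator and denominator separately.
  f(x) = 3·tan(x)   ⇒   f'(x) = 3·tan(x)^2 + 3
  g(x) = sin(x)   ⇒   g'(x) = cos(x)
  lim(x→0) f'(x)/g'(x) = lim(x→0) (3·tan(x)^2 + 3)/(cos(x))
  = 3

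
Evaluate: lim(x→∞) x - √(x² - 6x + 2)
This is an ∞-∞ indeterminate form.

Combine fractions or rationalize to convert ∞-∞ to 0/0 form:
  lim(x→∞) x - √(x² - 6x + 2) = 3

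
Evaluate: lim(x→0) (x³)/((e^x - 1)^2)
This is a 0/0 indeterminate form.

Apply L'Hôpital's rule: differentiate numerator and denominator separately.
  f(x) = x^3   ⇒   f'(x) = 3·x^2
  g(x) = (e^(x) - 1)^2   ⇒   g'(x) = 2·(e^(x) - 1)·e^(x)
  lim(x→0) f'(x)/g'(x) = lim(x→0) (3·x^2)/(2·(e^(x) - 1)·e^(x))
  = 0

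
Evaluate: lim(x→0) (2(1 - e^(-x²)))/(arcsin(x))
This is a 0/0 indeterminate form.

Apply L'Hôpital's rule: differentiate numerator and denominator separately.
  f(x) = 2 - 2·e^(-x^2)   ⇒   f'(x) = 4·x·e^(-x^2)
  g(x) = asin(x)   ⇒   g'(x) = 1/sqrt(1 - x^2)
  lim(x→0) f'(x)/g'(x) = lim(x→0) (4·x·e^(-x^2))/(1/sqrt(1 - x^2))
  = 0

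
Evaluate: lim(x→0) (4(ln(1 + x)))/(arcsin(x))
This is a 0/0 indeterminate form.

Apply L'Hôpital's rule: differentiate numerator and denominator separately.
  f(x) = 4·ln(x + 1)   ⇒   f'(x) = 4/(x + 1)
  g(x) = asin(x)   ⇒   g'(x) = 1/sqrt(1 - x^2)
  lim(x→0) f'(x)/g'(x) = lim(x→0) (4/(x + 1))/(1/sqrt(1 - x^2))
  = 4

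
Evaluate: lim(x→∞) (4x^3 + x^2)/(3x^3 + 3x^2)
This is an ∞/∞ indeterminate form.

Apply L'Hôpital's rule: differentiate numerator and denominator separately.
  f(x) = 4·x^3 + x^2   ⇒   f'(x) = 12·x^2 + 2·x
  g(x) = 3·x^3 + 3·x^2   ⇒   g'(x) = 9·x^2 + 6·x
  lim(x→∞) f'(x)/g'(x) = lim(x→∞) (12·x^2 + 2·x)/(9·x^2 + 6·x)
  = 4/3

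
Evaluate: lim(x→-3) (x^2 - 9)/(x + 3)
This is a standard limit.

Factor or rationalize the expression:
  lim(x→-3) (x^2 - 9)/(x + 3) = -6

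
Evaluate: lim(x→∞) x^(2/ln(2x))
This is an exponential indeterminate form.

For exponential indeterminate forms, take the natural log:
  Let L = lim(x→∞) x^(2/ln(2x))
  Then ln(L) = lim(x→∞) [exponent × ln(base)]
  Evaluate using L'Hôpital or standard limits, then exponentiate.
  L = e²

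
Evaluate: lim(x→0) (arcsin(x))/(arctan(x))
This is a 0/0 indeterminate form.

Apply L'Hôpital's rule: differentiate numerator and denominator separately.
  f(x) = asin(x)   ⇒   f'(x) = 1/sqrt(1 - x^2)
  g(x) = atan(x)   ⇒   g'(x) = 1/(x^2 + 1)
  lim(x→0) f'(x)/g'(x) = lim(x→0) (1/sqrt(1 - x^2))/(1/(x^2 + 1))
  = 1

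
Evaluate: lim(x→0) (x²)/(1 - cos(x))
This is a 0/0 indeterminate form.

Apply L'Hôpital's rule: differentiate numerator and denominator separately.
  f(x) = x^2   ⇒   f'(x) = 2·x
  g(x) = 1 - cos(x)   ⇒   g'(x) = sin(x)
  lim(x→0) f'(x)/g'(x) = lim(x→0) (2·x)/(sin(x))
  = 2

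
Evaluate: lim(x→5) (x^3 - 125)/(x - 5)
This is a standard limit.

Factor or rationalize the expression:
  lim(x→5) (x^3 - 125)/(x - 5) = 75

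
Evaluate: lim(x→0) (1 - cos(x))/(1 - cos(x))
This is a 0/0 indeterminate form.

Apply L'Hôpital's rule: differentiate numerator and denominator separately.
  f(x) = 1 - cos(x)   ⇒   f'(x) = sin(x)
  g(x) = 1 - cos(x)   ⇒   g'(x) = sin(x)
  lim(x→0) f'(x)/g'(x) = lim(x→0) (sin(x))/(sin(x))
  = 1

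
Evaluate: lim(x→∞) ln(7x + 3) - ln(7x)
This is an ∞-∞ indeterminate form.

Combine fractions or rationalize to convert ∞-∞ to 0/0 form:
  lim(x→∞) ln(7x + 3) - ln(7x) = 0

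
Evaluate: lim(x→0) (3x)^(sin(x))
This is an exponential indeterminate form.

For exponential indeterminate forms, take the natural log:
  Let L = lim(x→0) (3x)^(sin(x))
  Then ln(L) = lim(x→0) [exponent × ln(base)]
  Evaluate using L'Hôpital or standard limits, then exponentiate.
  L = 1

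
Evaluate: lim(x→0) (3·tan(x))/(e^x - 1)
This is a 0/0 indeterminate form.

Apply L'Hôpital's rule: differentiate numerator and denominator separately.
  f(x) = 3·tan(x)   ⇒   f'(x) = 3·tan(x)^2 + 3
  g(x) = e^(x) - 1   ⇒   g'(x) = e^(x)
  lim(x→0) f'(x)/g'(x) = lim(x→0) (3·tan(x)^2 + 3)/(e^(x))
  = 3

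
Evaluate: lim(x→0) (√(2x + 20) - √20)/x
This is a standard limit.

Factor or rationalize the expression:
  lim(x→0) (√(2x + 20) - √20)/x = sqrt(5)/10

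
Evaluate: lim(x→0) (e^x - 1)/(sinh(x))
This is a 0/0 indeterminate form.

Apply L'Hôpital's rule: differentiate numerator and denominator separately.
  f(x) = e^(x) - 1   ⇒   f'(x) = e^(x)
  g(x) = sinh(x)   ⇒   g'(x) = cosh(x)
  lim(x→0) f'(x)/g'(x) = lim(x→0) (e^(x))/(cosh(x))
  = 1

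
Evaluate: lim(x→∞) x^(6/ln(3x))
This is an exponential indeterminate form.

For exponential indeterminate forms, take the natural log:
  Let L = lim(x→∞) x^(6/ln(3x))
  Then ln(L) = lim(x→∞) [exponent × ln(base)]
  Evaluate using L'Hôpital or standard limits, then exponentiate.
  L = e^(6)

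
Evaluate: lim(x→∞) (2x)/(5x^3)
This is an ∞/∞ indeterminate form.

Apply L'Hôpital's rule: differentiate numerator and denominator separately.
  f(x) = 2·x   ⇒   f'(x) = 2
  g(x) = 5·x^3   ⇒   g'(x) = 15·x^2
  lim(x→∞) f'(x)/g'(x) = lim(x→∞) (2)/(15·x^2)
  = 0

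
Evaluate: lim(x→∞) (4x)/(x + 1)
This is an ∞/∞ indeterminate form.

Apply L'Hôpital's rule: differentiate numerator and denominator separately.
  f(x) = 4·x   ⇒   f'(x) = 4
  g(x) = x + 1   ⇒   g'(x) = 1
  lim(x→∞) f'(x)/g'(x) = lim(x→∞) (4)/(1)
  = 4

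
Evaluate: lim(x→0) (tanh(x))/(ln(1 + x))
This is a 0/0 indeterminate form.

Apply L'Hôpital's rule: differentiate numerator and denominator separately.
  f(x) = tanh(x)   ⇒   f'(x) = 1 - tanh(x)^2
  g(x) = ln(x + 1)   ⇒   g'(x) = 1/(x + 1)
  lim(x→0) f'(x)/g'(x) = lim(x→0) (1 - tanh(x)^2)/(1/(x + 1))
  = 1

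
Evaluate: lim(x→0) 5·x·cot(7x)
This is a 0·∞ indeterminate form.

Rewrite 0·∞ as a quotient (0/0 or ∞/∞ form), then apply L'Hôpital's rule:
  lim(x→0) 5·x·cot(7x) = 5/7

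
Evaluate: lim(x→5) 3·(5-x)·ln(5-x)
This is a 0·∞ indeterminate form.

Rewrite 0·∞ as a quotient (0/0 or ∞/∞ form), then apply L'Hôpital's rule:
  lim(x→5) 3·(5-x)·ln(5-x) = 0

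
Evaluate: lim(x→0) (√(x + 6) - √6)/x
This is a standard limit.

Factor or rationalize the expression:
  lim(x→0) (√(x + 6) - √6)/x = sqrt(6)/12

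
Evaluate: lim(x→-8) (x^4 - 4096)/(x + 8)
This is a standard limit.

Factor or rationalize the expression:
  lim(x→-8) (x^4 - 4096)/(x + 8) = -2048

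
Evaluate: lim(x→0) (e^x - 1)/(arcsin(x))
This is a 0/0 indeterminate form.

Apply L'Hôpital's rule: differentiate numerator and denominator separately.
  f(x) = e^(x) - 1   ⇒   f'(x) = e^(x)
  g(x) = asin(x)   ⇒   g'(x) = 1/sqrt(1 - x^2)
  lim(x→0) f'(x)/g'(x) = lim(x→0) (e^(x))/(1/sqrt(1 - x^2))
  = 1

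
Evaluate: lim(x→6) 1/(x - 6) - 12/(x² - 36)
This is an ∞-∞ indeterminate form.

Combine fractions or rationalize to convert ∞-∞ to 0/0 form:
  lim(x→6) 1/(x - 6) - 12/(x² - 36) = 1/12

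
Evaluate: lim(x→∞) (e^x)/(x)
This is an ∞/∞ indeterminate form.

Apply L'Hôpital's rule: differentiate numerator and denominator separately.
  f(x) = e^(x)   ⇒   f'(x) = e^(x)
  g(x) = x   ⇒   g'(x) = 1
  lim(x→∞) f'(x)/g'(x) = lim(x→∞) (e^(x))/(1)
  = ∞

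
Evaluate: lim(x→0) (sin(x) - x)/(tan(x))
This is a 0/0 indeterminate form.

Apply L'Hôpital's rule: differentiate numerator and denominator separately.
  f(x) = -x + sin(x)   ⇒   f'(x) = cos(x) - 1
  g(x) = tan(x)   ⇒   g'(x) = tan(x)^2 + 1
  lim(x→0) f'(x)/g'(x) = lim(x→0) (cos(x) - 1)/(tan(x)^2 + 1)
  = 0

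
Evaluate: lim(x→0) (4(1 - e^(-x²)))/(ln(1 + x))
This is a 0/0 indeterminate form.

Apply L'Hôpital's rule: differentiate numerator and denominator separately.
  f(x) = 4 - 4·e^(-x^2)   ⇒   f'(x) = 8·x·e^(-x^2)
  g(x) = ln(x + 1)   ⇒   g'(x) = 1/(x + 1)
  lim(x→0) f'(x)/g'(x) = lim(x→0) (8·x·e^(-x^2))/(1/(x + 1))
  = 0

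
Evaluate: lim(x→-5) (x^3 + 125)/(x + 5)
This is a standard limit.

Factor or rationalize the expression:
  lim(x→-5) (x^3 + 125)/(x + 5) = 75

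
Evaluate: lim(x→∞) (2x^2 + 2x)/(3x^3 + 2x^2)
This is an ∞/∞ indeterminate form.

Apply L'Hôpital's rule: differentiate numerator and denominator separately.
  f(x) = 2·x^2 + 2·x   ⇒   f'(x) = 4·x + 2
  g(x) = 3·x^3 + 2·x^2   ⇒   g'(x) = 9·x^2 + 4·x
  lim(x→∞) f'(x)/g'(x) = lim(x→∞) (4·x + 2)/(9·x^2 + 4·x)
  = 0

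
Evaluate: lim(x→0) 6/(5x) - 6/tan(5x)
This is an ∞-∞ indeterminate form.

Combine fractions or rationalize to convert ∞-∞ to 0/0 form:
  lim(x→0) 6/(5x) - 6/tan(5x) = 0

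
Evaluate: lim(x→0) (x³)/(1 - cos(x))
This is a 0/0 indeterminate form.

Apply L'Hôpital's rule: differentiate numerator and denominator separately.
  f(x) = x^3   ⇒   f'(x) = 3·x^2
  g(x) = 1 - cos(x)   ⇒   g'(x) = sin(x)
  lim(x→0) f'(x)/g'(x) = lim(x→0) (3·x^2)/(sin(x))
  = 0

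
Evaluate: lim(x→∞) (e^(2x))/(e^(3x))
This is an ∞/∞ indeterminate form.

Apply L'Hôpital's rule: differentiate numerator and denominator separately.
  f(x) = e^(2·x)   ⇒   f'(x) = 2·e^(2·x)
  g(x) = e^(3·x)   ⇒   g'(x) = 3·e^(3·x)
  lim(x→∞) f'(x)/g'(x) = lim(x→∞) (2·e^(2·x))/(3·e^(3·x))
  = 0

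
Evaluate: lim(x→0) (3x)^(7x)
This is an exponential indeterminate form.

For exponential indeterminate forms, take the natural log:
  Let L = lim(x→0) (3x)^(7x)
  Then ln(L) = lim(x→0) [exponent × ln(base)]
  Evaluate using L'Hôpital or standard limits, then exponentiate.
  L = 1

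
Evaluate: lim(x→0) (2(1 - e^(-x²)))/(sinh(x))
This is a 0/0 indeterminate form.

Apply L'Hôpital's rule: differentiate numerator and denominator separately.
  f(x) = 2 - 2·e^(-x^2)   ⇒   f'(x) = 4·x·e^(-x^2)
  g(x) = sinh(x)   ⇒   g'(x) = cosh(x)
  lim(x→0) f'(x)/g'(x) = lim(x→0) (4·x·e^(-x^2))/(cosh(x))
  = 0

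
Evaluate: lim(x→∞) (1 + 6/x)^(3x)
This is an exponential indeterminate form.

For exponential indeterminate forms, take the natural log:
  Let L = lim(x→∞) (1 + 6/x)^(3x)
  Then ln(L) = lim(x→∞) [exponent × ln(base)]
  Evaluate using L'Hôpital or standard limits, then exponentiate.
  L = e^(18)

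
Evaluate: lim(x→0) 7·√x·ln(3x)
This is a 0·∞ indeterminate form.

Rewrite 0·∞ as a quotient (0/0 or ∞/∞ form), then apply L'Hôpital's rule:
  lim(x→0) 7·√x·ln(3x) = 0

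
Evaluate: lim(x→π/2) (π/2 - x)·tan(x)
This is a 0·∞ indeterminate form.

Rewrite 0·∞ as a quotient (0/0 or ∞/∞ form), then apply L'Hôpital's rule:
  lim(x→π/2) (π/2 - x)·tan(x) = 1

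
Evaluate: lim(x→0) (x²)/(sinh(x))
This is a 0/0 indeterminate form.

Apply L'Hôpital's rule: differentiate numerator and denominator separately.
  f(x) = x^2   ⇒   f'(x) = 2·x
  g(x) = sinh(x)   ⇒   g'(x) = cosh(x)
  lim(x→0) f'(x)/g'(x) = lim(x→0) (2·x)/(cosh(x))
  = 0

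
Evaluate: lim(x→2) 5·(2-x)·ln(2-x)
This is a 0·∞ indeterminate form.

Rewrite 0·∞ as a quotient (0/0 or ∞/∞ form), then apply L'Hôpital's rule:
  lim(x→2) 5·(2-x)·ln(2-x) = 0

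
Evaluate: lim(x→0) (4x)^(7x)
This is an exponential indeterminate form.

For exponential indeterminate forms, take the natural log:
  Let L = lim(x→0) (4x)^(7x)
  Then ln(L) = lim(x→0) [exponent × ln(base)]
  Evaluate using L'Hôpital or standard limits, then exponentiate.
  L = 1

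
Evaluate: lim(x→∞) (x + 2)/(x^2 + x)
This is an ∞/∞ indeterminate form.

Apply L'Hôpital's rule: differentiate numerator and denominator separately.
  f(x) = x + 2   ⇒   f'(x) = 1
  g(x) = x^2 + x   ⇒   g'(x) = 2·x + 1
  lim(x→∞) f'(x)/g'(x) = lim(x→∞) (1)/(2·x + 1)
  = 0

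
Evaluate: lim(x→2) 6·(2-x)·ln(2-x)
This is a 0·∞ indeterminate form.

Rewrite 0·∞ as a quotient (0/0 or ∞/∞ form), then apply L'Hôpital's rule:
  lim(x→2) 6·(2-x)·ln(2-x) = 0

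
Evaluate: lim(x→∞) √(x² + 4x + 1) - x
This is an ∞-∞ indeterminate form.

Combine fractions or rationalize to convert ∞-∞ to 0/0 form:
  lim(x→∞) √(x² + 4x + 1) - x = 2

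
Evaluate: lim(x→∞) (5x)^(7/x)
This is an exponential indeterminate form.

For exponential indeterminate forms, take the natural log:
  Let L = lim(x→∞) (5x)^(7/x)
  Then ln(L) = lim(x→∞) [exponent × ln(base)]
  Evaluate using L'Hôpital or standard limits, then exponentiate.
  L = 1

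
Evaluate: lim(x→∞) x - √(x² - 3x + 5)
This is an ∞-∞ indeterminate form.

Combine fractions or rationalize to convert ∞-∞ to 0/0 form:
  lim(x→∞) x - √(x² - 3x + 5) = 3/2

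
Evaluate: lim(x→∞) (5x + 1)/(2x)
This is an ∞/∞ indeterminate form.

Apply L'Hôpital's rule: differentiate numerator and denominator separately.
  f(x) = 5·x + 1   ⇒   f'(x) = 5
  g(x) = 2·x   ⇒   g'(x) = 2
  lim(x→∞) f'(x)/g'(x) = lim(x→∞) (5)/(2)
  = 5/2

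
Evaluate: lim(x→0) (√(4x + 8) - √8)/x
This is a standard limit.

Factor or rationalize the expression:
  lim(x→0) (√(4x + 8) - √8)/x = sqrt(2)/2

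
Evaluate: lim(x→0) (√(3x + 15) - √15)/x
This is a standard limit.

Factor or rationalize the expression:
  lim(x→0) (√(3x + 15) - √15)/x = sqrt(15)/10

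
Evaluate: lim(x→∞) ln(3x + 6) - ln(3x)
This is an ∞-∞ indeterminate form.

Combine fractions or rationalize to convert ∞-∞ to 0/0 form:
  lim(x→∞) ln(3x + 6) - ln(3x) = 0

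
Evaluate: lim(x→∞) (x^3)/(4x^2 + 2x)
This is an ∞/∞ indeterminate form.

Apply L'Hôpital's rule: differentiate numerator and denominator separately.
  f(x) = x^3   ⇒   f'(x) = 3·x^2
  g(x) = 4·x^2 + 2·x   ⇒   g'(x) = 8·x + 2
  lim(x→∞) f'(x)/g'(x) = lim(x→∞) (3·x^2)/(8·x + 2)
  = ∞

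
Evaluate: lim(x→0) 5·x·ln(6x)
This is a 0·∞ indeterminate form.

Rewrite 0·∞ as a quotient (0/0 or ∞/∞ form), then apply L'Hôpital's rule:
  lim(x→0) 5·x·ln(6x) = 0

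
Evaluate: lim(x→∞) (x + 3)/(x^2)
This is an ∞/∞ indeterminate form.

Apply L'Hôpital's rule: differentiate numerator and denominator separately.
  f(x) = x + 3   ⇒   f'(x) = 1
  g(x) = x^2   ⇒   g'(x) = 2·x
  lim(x→∞) f'(x)/g'(x) = lim(x→∞) (1)/(2·x)
  = 0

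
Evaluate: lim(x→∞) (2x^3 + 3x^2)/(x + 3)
This is an ∞/∞ indeterminate form.

Apply L'Hôpital's rule: differentiate numerator and denominator separately.
  f(x) = 2·x^3 + 3·x^2   ⇒   f'(x) = 6·x^2 + 6·x
  g(x) = x + 3   ⇒   g'(x) = 1
  lim(x→∞) f'(x)/g'(x) = lim(x→∞) (6·x^2 + 6·x)/(1)
  = ∞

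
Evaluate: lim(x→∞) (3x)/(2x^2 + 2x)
This is an ∞/∞ indeterminate form.

Apply L'Hôpital's rule: differentiate numerator and denominator separately.
  f(x) = 3·x   ⇒   f'(x) = 3
  g(x) = 2·x^2 + 2·x   ⇒   g'(x) = 4·x + 2
  lim(x→∞) f'(x)/g'(x) = lim(x→∞) (3)/(4·x + 2)
  = 0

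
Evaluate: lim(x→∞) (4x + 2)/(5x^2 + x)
This is an ∞/∞ indeterminate form.

Apply L'Hôpital's rule: differentiate numerator and denominator separately.
  f(x) = 4·x + 2   ⇒   f'(x) = 4
  g(x) = 5·x^2 + x   ⇒   g'(x) = 10·x + 1
  lim(x→∞) f'(x)/g'(x) = lim(x→∞) (4)/(10·x + 1)
  = 0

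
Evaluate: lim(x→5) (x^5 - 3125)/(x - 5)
This is a standard limit.

Factor or rationalize the expression:
  lim(x→5) (x^5 - 3125)/(x - 5) = 3125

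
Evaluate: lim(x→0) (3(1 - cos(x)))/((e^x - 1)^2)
This is a 0/0 indeterminate form.

Apply L'Hôpital's rule: differentiate numerator and denominator separately.
  f(x) = 3 - 3·cos(x)   ⇒   f'(x) = 3·sin(x)
  g(x) = (e^(x) - 1)^2   ⇒   g'(x) = 2·(e^(x) - 1)·e^(x)
  lim(x→0) f'(x)/g'(x) = lim(x→0) (3·sin(x))/(2·(e^(x) - 1)·e^(x))
  = 3/2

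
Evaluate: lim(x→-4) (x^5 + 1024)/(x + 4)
This is a standard limit.

Factor or rationalize the expression:
  lim(x→-4) (x^5 + 1024)/(x + 4) = 1280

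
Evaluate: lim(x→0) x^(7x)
This is an exponential indeterminate form.

For exponential indeterminate forms, take the natural log:
  Let L = lim(x→0) x^(7x)
  Then ln(L) = lim(x→0) [exponent × ln(base)]
  Evaluate using L'Hôpital or standard limits, then exponentiate.
  L = 1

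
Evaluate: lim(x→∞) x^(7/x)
This is an exponential indeterminate form.

For exponential indeterminate forms, take the natural log:
  Let L = lim(x→∞) x^(7/x)
  Then ln(L) = lim(x→∞) [exponent × ln(base)]
  Evaluate using L'Hôpital or standard limits, then exponentiate.
  L = 1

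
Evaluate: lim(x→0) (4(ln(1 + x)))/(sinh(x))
This is a 0/0 indeterminate form.

Apply L'Hôpital's rule: differentiate numerator and denominator separately.
  f(x) = 4·ln(x + 1)   ⇒   f'(x) = 4/(x + 1)
  g(x) = sinh(x)   ⇒   g'(x) = cosh(x)
  lim(x→0) f'(x)/g'(x) = lim(x→0) (4/(x + 1))/(cosh(x))
  = 4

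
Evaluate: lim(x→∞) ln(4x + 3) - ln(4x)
This is an ∞-∞ indeterminate form.

Combine fractions or rationalize to convert ∞-∞ to 0/0 form:
  lim(x→∞) ln(4x + 3) - ln(4x) = 0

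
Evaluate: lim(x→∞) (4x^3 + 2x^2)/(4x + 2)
This is an ∞/∞ indeterminate form.

Apply L'Hôpital's rule: differentiate numerator and denominator separately.
  f(x) = 4·x^3 + 2·x^2   ⇒   f'(x) = 12·x^2 + 4·x
  g(x) = 4·x + 2   ⇒   g'(x) = 4
  lim(x→∞) f'(x)/g'(x) = lim(x→∞) (12·x^2 + 4·x)/(4)
  = ∞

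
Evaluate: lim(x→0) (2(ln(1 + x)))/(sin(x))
This is a 0/0 indeterminate form.

Apply L'Hôpital's rule: differentiate numerator and denominator separately.
  f(x) = 2·ln(x + 1)   ⇒   f'(x) = 2/(x + 1)
  g(x) = sin(x)   ⇒   g'(x) = cos(x)
  lim(x→0) f'(x)/g'(x) = lim(x→0) (2/(x + 1))/(cos(x))
  = 2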